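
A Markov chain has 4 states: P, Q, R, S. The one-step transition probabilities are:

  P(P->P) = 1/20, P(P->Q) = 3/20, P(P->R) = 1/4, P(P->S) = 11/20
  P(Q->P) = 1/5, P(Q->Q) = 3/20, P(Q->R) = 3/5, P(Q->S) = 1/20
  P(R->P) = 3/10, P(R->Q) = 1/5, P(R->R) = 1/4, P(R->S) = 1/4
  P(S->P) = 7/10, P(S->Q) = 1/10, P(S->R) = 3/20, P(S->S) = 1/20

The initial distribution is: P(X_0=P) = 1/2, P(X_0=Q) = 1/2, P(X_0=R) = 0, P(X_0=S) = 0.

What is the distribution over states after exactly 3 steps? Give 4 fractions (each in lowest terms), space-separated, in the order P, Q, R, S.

Answer: 4319/16000 123/800 4559/16000 2331/8000

Derivation:
Propagating the distribution step by step (d_{t+1} = d_t * P):
d_0 = (P=1/2, Q=1/2, R=0, S=0)
  d_1[P] = 1/2*1/20 + 1/2*1/5 + 0*3/10 + 0*7/10 = 1/8
  d_1[Q] = 1/2*3/20 + 1/2*3/20 + 0*1/5 + 0*1/10 = 3/20
  d_1[R] = 1/2*1/4 + 1/2*3/5 + 0*1/4 + 0*3/20 = 17/40
  d_1[S] = 1/2*11/20 + 1/2*1/20 + 0*1/4 + 0*1/20 = 3/10
d_1 = (P=1/8, Q=3/20, R=17/40, S=3/10)
  d_2[P] = 1/8*1/20 + 3/20*1/5 + 17/40*3/10 + 3/10*7/10 = 299/800
  d_2[Q] = 1/8*3/20 + 3/20*3/20 + 17/40*1/5 + 3/10*1/10 = 5/32
  d_2[R] = 1/8*1/4 + 3/20*3/5 + 17/40*1/4 + 3/10*3/20 = 109/400
  d_2[S] = 1/8*11/20 + 3/20*1/20 + 17/40*1/4 + 3/10*1/20 = 79/400
d_2 = (P=299/800, Q=5/32, R=109/400, S=79/400)
  d_3[P] = 299/800*1/20 + 5/32*1/5 + 109/400*3/10 + 79/400*7/10 = 4319/16000
  d_3[Q] = 299/800*3/20 + 5/32*3/20 + 109/400*1/5 + 79/400*1/10 = 123/800
  d_3[R] = 299/800*1/4 + 5/32*3/5 + 109/400*1/4 + 79/400*3/20 = 4559/16000
  d_3[S] = 299/800*11/20 + 5/32*1/20 + 109/400*1/4 + 79/400*1/20 = 2331/8000
d_3 = (P=4319/16000, Q=123/800, R=4559/16000, S=2331/8000)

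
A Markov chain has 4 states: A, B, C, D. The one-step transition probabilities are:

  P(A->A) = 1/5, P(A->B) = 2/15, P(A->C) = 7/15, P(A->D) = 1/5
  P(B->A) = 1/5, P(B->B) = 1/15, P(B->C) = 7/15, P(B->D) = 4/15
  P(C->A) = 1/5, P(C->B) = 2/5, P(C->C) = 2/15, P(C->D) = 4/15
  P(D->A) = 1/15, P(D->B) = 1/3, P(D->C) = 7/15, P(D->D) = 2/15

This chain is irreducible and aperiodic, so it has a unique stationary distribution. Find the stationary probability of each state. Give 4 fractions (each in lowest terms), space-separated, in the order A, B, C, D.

Answer: 43/253 1289/5060 7/20 57/253

Derivation:
The stationary distribution satisfies pi = pi * P, i.e.:
  pi_A = 1/5*pi_A + 1/5*pi_B + 1/5*pi_C + 1/15*pi_D
  pi_B = 2/15*pi_A + 1/15*pi_B + 2/5*pi_C + 1/3*pi_D
  pi_C = 7/15*pi_A + 7/15*pi_B + 2/15*pi_C + 7/15*pi_D
  pi_D = 1/5*pi_A + 4/15*pi_B + 4/15*pi_C + 2/15*pi_D
with normalization: pi_A + pi_B + pi_C + pi_D = 1.

Using the first 3 balance equations plus normalization, the linear system A*pi = b is:
  [-4/5, 1/5, 1/5, 1/15] . pi = 0
  [2/15, -14/15, 2/5, 1/3] . pi = 0
  [7/15, 7/15, -13/15, 7/15] . pi = 0
  [1, 1, 1, 1] . pi = 1

Solving yields:
  pi_A = 43/253
  pi_B = 1289/5060
  pi_C = 7/20
  pi_D = 57/253

Verification (pi * P):
  43/253*1/5 + 1289/5060*1/5 + 7/20*1/5 + 57/253*1/15 = 43/253 = pi_A  (ok)
  43/253*2/15 + 1289/5060*1/15 + 7/20*2/5 + 57/253*1/3 = 1289/5060 = pi_B  (ok)
  43/253*7/15 + 1289/5060*7/15 + 7/20*2/15 + 57/253*7/15 = 7/20 = pi_C  (ok)
  43/253*1/5 + 1289/5060*4/15 + 7/20*4/15 + 57/253*2/15 = 57/253 = pi_D  (ok)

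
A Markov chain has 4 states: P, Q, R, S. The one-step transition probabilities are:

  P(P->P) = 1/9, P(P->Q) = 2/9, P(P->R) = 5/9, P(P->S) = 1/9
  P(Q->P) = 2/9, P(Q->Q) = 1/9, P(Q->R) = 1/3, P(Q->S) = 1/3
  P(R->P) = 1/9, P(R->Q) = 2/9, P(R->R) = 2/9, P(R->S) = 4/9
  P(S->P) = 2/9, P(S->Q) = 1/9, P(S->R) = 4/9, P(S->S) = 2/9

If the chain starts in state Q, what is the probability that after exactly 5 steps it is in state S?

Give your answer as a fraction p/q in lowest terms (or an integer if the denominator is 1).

Answer: 5975/19683

Derivation:
Computing P^5 by repeated multiplication:
P^1 =
  P: [1/9, 2/9, 5/9, 1/9]
  Q: [2/9, 1/9, 1/3, 1/3]
  R: [1/9, 2/9, 2/9, 4/9]
  S: [2/9, 1/9, 4/9, 2/9]
P^2 =
  P: [4/27, 5/27, 25/81, 29/81]
  Q: [13/81, 14/81, 31/81, 23/81]
  R: [5/27, 4/27, 31/81, 23/81]
  S: [4/27, 5/27, 29/81, 25/81]
P^3 =
  P: [125/729, 118/729, 271/729, 215/729]
  Q: [118/729, 125/729, 29/81, 25/81]
  R: [116/729, 127/729, 265/729, 221/729]
  S: [121/729, 122/729, 263/729, 223/729]
P^4 =
  P: [118/729, 125/729, 2381/6561, 1993/6561]
  Q: [1079/6561, 1108/6561, 2387/6561, 1987/6561]
  R: [359/2187, 370/2187, 2375/6561, 1999/6561]
  S: [358/2187, 371/2187, 2389/6561, 1985/6561]
P^5 =
  P: [9679/59049, 10004/59049, 21419/59049, 17947/59049]
  Q: [9656/59049, 10027/59049, 7147/19683, 5975/19683]
  R: [9670/59049, 10013/59049, 21461/59049, 17905/59049]
  S: [9659/59049, 10024/59049, 21427/59049, 17939/59049]

(P^5)[Q -> S] = 5975/19683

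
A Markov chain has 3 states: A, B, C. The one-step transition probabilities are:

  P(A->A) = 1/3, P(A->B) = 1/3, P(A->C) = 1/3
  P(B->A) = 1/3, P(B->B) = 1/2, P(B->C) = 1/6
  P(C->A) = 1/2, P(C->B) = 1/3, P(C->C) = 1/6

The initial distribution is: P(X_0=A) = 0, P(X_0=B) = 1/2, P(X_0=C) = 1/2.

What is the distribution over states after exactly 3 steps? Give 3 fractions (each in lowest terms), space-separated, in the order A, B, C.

Propagating the distribution step by step (d_{t+1} = d_t * P):
d_0 = (A=0, B=1/2, C=1/2)
  d_1[A] = 0*1/3 + 1/2*1/3 + 1/2*1/2 = 5/12
  d_1[B] = 0*1/3 + 1/2*1/2 + 1/2*1/3 = 5/12
  d_1[C] = 0*1/3 + 1/2*1/6 + 1/2*1/6 = 1/6
d_1 = (A=5/12, B=5/12, C=1/6)
  d_2[A] = 5/12*1/3 + 5/12*1/3 + 1/6*1/2 = 13/36
  d_2[B] = 5/12*1/3 + 5/12*1/2 + 1/6*1/3 = 29/72
  d_2[C] = 5/12*1/3 + 5/12*1/6 + 1/6*1/6 = 17/72
d_2 = (A=13/36, B=29/72, C=17/72)
  d_3[A] = 13/36*1/3 + 29/72*1/3 + 17/72*1/2 = 161/432
  d_3[B] = 13/36*1/3 + 29/72*1/2 + 17/72*1/3 = 173/432
  d_3[C] = 13/36*1/3 + 29/72*1/6 + 17/72*1/6 = 49/216
d_3 = (A=161/432, B=173/432, C=49/216)

Answer: 161/432 173/432 49/216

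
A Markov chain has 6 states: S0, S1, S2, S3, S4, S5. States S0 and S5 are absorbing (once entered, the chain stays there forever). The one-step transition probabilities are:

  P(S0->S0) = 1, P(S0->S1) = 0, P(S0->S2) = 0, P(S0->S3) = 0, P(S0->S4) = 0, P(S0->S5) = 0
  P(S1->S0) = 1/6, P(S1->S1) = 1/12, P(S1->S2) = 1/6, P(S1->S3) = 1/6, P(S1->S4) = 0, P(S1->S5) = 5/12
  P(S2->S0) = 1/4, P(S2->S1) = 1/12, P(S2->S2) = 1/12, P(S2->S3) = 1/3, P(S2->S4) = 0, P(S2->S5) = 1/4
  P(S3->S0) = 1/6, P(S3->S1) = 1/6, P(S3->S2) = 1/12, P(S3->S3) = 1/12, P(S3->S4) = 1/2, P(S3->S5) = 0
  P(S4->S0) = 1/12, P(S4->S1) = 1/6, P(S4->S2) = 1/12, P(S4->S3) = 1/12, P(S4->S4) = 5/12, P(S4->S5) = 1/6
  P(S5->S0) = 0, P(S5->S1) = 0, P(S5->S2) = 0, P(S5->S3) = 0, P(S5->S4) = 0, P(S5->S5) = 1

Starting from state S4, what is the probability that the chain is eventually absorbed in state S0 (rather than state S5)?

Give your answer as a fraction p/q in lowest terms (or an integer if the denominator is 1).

Answer: 915/2357

Derivation:
Let a_i = P(absorbed in S0 | start in state i).
Boundary conditions: a_S0 = 1, a_S5 = 0.
For each transient state i, a_i = sum_j P(i->j) * a_j:
  a_S1 = 1/6*a_S0 + 1/12*a_S1 + 1/6*a_S2 + 1/6*a_S3 + 0*a_S4 + 5/12*a_S5
  a_S2 = 1/4*a_S0 + 1/12*a_S1 + 1/12*a_S2 + 1/3*a_S3 + 0*a_S4 + 1/4*a_S5
  a_S3 = 1/6*a_S0 + 1/6*a_S1 + 1/12*a_S2 + 1/12*a_S3 + 1/2*a_S4 + 0*a_S5
  a_S4 = 1/12*a_S0 + 1/6*a_S1 + 1/12*a_S2 + 1/12*a_S3 + 5/12*a_S4 + 1/6*a_S5

Substituting a_S0 = 1 and a_S5 = 0, rearrange to (I - Q) a = r where r[i] = P(i -> S0):
  [11/12, -1/6, -1/6, 0] . (a_S1, a_S2, a_S3, a_S4) = 1/6
  [-1/12, 11/12, -1/3, 0] . (a_S1, a_S2, a_S3, a_S4) = 1/4
  [-1/6, -1/12, 11/12, -1/2] . (a_S1, a_S2, a_S3, a_S4) = 1/6
  [-1/6, -1/12, -1/12, 7/12] . (a_S1, a_S2, a_S3, a_S4) = 1/12

Solving yields:
  a_S1 = 854/2357
  a_S2 = 3457/7071
  a_S3 = 3563/7071
  a_S4 = 915/2357

Starting state is S4, so the absorption probability is a_S4 = 915/2357.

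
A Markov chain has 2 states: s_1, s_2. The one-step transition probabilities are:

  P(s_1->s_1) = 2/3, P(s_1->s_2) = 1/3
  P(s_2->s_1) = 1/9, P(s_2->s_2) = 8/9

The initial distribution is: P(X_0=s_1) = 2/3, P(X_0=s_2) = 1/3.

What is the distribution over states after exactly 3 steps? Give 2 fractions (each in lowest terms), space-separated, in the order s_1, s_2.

Propagating the distribution step by step (d_{t+1} = d_t * P):
d_0 = (s_1=2/3, s_2=1/3)
  d_1[s_1] = 2/3*2/3 + 1/3*1/9 = 13/27
  d_1[s_2] = 2/3*1/3 + 1/3*8/9 = 14/27
d_1 = (s_1=13/27, s_2=14/27)
  d_2[s_1] = 13/27*2/3 + 14/27*1/9 = 92/243
  d_2[s_2] = 13/27*1/3 + 14/27*8/9 = 151/243
d_2 = (s_1=92/243, s_2=151/243)
  d_3[s_1] = 92/243*2/3 + 151/243*1/9 = 703/2187
  d_3[s_2] = 92/243*1/3 + 151/243*8/9 = 1484/2187
d_3 = (s_1=703/2187, s_2=1484/2187)

Answer: 703/2187 1484/2187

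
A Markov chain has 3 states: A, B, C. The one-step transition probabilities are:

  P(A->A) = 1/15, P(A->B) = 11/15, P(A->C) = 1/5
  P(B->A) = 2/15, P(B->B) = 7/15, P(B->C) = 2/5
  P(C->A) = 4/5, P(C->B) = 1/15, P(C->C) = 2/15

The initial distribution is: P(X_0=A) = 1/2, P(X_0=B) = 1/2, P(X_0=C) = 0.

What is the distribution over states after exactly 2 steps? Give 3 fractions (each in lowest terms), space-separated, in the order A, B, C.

Answer: 49/150 28/75 3/10

Derivation:
Propagating the distribution step by step (d_{t+1} = d_t * P):
d_0 = (A=1/2, B=1/2, C=0)
  d_1[A] = 1/2*1/15 + 1/2*2/15 + 0*4/5 = 1/10
  d_1[B] = 1/2*11/15 + 1/2*7/15 + 0*1/15 = 3/5
  d_1[C] = 1/2*1/5 + 1/2*2/5 + 0*2/15 = 3/10
d_1 = (A=1/10, B=3/5, C=3/10)
  d_2[A] = 1/10*1/15 + 3/5*2/15 + 3/10*4/5 = 49/150
  d_2[B] = 1/10*11/15 + 3/5*7/15 + 3/10*1/15 = 28/75
  d_2[C] = 1/10*1/5 + 3/5*2/5 + 3/10*2/15 = 3/10
d_2 = (A=49/150, B=28/75, C=3/10)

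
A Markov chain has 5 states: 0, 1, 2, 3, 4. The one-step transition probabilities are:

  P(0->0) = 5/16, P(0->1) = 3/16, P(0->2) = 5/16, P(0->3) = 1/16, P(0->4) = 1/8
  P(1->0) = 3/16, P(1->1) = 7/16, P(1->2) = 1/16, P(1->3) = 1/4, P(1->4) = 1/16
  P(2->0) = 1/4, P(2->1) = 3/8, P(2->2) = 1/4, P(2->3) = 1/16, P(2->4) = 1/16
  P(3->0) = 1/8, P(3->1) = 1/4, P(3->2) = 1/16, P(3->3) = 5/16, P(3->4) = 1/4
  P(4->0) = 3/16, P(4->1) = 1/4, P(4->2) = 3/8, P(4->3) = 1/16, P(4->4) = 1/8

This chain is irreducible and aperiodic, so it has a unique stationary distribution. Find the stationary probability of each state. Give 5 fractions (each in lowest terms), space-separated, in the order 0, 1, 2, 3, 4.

The stationary distribution satisfies pi = pi * P, i.e.:
  pi_0 = 5/16*pi_0 + 3/16*pi_1 + 1/4*pi_2 + 1/8*pi_3 + 3/16*pi_4
  pi_1 = 3/16*pi_0 + 7/16*pi_1 + 3/8*pi_2 + 1/4*pi_3 + 1/4*pi_4
  pi_2 = 5/16*pi_0 + 1/16*pi_1 + 1/4*pi_2 + 1/16*pi_3 + 3/8*pi_4
  pi_3 = 1/16*pi_0 + 1/4*pi_1 + 1/16*pi_2 + 5/16*pi_3 + 1/16*pi_4
  pi_4 = 1/8*pi_0 + 1/16*pi_1 + 1/16*pi_2 + 1/4*pi_3 + 1/8*pi_4
with normalization: pi_0 + pi_1 + pi_2 + pi_3 + pi_4 = 1.

Using the first 4 balance equations plus normalization, the linear system A*pi = b is:
  [-11/16, 3/16, 1/4, 1/8, 3/16] . pi = 0
  [3/16, -9/16, 3/8, 1/4, 1/4] . pi = 0
  [5/16, 1/16, -3/4, 1/16, 3/8] . pi = 0
  [1/16, 1/4, 1/16, -11/16, 1/16] . pi = 0
  [1, 1, 1, 1, 1] . pi = 1

Solving yields:
  pi_0 = 2983/13811
  pi_1 = 13253/41433
  pi_2 = 7753/41433
  pi_3 = 6766/41433
  pi_4 = 4712/41433

Verification (pi * P):
  2983/13811*5/16 + 13253/41433*3/16 + 7753/41433*1/4 + 6766/41433*1/8 + 4712/41433*3/16 = 2983/13811 = pi_0  (ok)
  2983/13811*3/16 + 13253/41433*7/16 + 7753/41433*3/8 + 6766/41433*1/4 + 4712/41433*1/4 = 13253/41433 = pi_1  (ok)
  2983/13811*5/16 + 13253/41433*1/16 + 7753/41433*1/4 + 6766/41433*1/16 + 4712/41433*3/8 = 7753/41433 = pi_2  (ok)
  2983/13811*1/16 + 13253/41433*1/4 + 7753/41433*1/16 + 6766/41433*5/16 + 4712/41433*1/16 = 6766/41433 = pi_3  (ok)
  2983/13811*1/8 + 13253/41433*1/16 + 7753/41433*1/16 + 6766/41433*1/4 + 4712/41433*1/8 = 4712/41433 = pi_4  (ok)

Answer: 2983/13811 13253/41433 7753/41433 6766/41433 4712/41433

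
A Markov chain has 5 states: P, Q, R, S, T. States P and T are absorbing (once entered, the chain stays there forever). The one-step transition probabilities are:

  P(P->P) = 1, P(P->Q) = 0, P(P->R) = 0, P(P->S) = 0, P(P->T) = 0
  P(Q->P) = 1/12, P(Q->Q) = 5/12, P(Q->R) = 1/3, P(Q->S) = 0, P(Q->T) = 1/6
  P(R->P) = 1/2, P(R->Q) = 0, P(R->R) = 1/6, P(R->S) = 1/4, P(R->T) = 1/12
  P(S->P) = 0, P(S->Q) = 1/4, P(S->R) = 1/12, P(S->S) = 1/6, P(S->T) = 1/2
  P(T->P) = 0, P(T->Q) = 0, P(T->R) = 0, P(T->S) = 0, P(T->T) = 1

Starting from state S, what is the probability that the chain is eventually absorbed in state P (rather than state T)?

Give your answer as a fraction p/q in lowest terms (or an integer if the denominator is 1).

Answer: 144/643

Derivation:
Let a_i = P(absorbed in P | start in state i).
Boundary conditions: a_P = 1, a_T = 0.
For each transient state i, a_i = sum_j P(i->j) * a_j:
  a_Q = 1/12*a_P + 5/12*a_Q + 1/3*a_R + 0*a_S + 1/6*a_T
  a_R = 1/2*a_P + 0*a_Q + 1/6*a_R + 1/4*a_S + 1/12*a_T
  a_S = 0*a_P + 1/4*a_Q + 1/12*a_R + 1/6*a_S + 1/2*a_T

Substituting a_P = 1 and a_T = 0, rearrange to (I - Q) a = r where r[i] = P(i -> P):
  [7/12, -1/3, 0] . (a_Q, a_R, a_S) = 1/12
  [0, 5/6, -1/4] . (a_Q, a_R, a_S) = 1/2
  [-1/4, -1/12, 5/6] . (a_Q, a_R, a_S) = 0

Solving yields:
  a_Q = 337/643
  a_R = 429/643
  a_S = 144/643

Starting state is S, so the absorption probability is a_S = 144/643.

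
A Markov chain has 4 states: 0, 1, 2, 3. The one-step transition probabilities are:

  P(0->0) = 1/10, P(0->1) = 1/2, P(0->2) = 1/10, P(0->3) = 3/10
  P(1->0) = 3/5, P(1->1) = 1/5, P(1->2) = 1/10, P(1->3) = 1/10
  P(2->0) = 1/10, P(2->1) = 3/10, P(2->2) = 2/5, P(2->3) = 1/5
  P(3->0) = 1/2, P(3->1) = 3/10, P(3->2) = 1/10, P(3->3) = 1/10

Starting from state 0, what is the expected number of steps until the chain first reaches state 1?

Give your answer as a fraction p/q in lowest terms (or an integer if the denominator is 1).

Answer: 210/89

Derivation:
Let h_i = expected steps to first reach 1 from state i.
Boundary: h_1 = 0.
First-step equations for the other states:
  h_0 = 1 + 1/10*h_0 + 1/2*h_1 + 1/10*h_2 + 3/10*h_3
  h_2 = 1 + 1/10*h_0 + 3/10*h_1 + 2/5*h_2 + 1/5*h_3
  h_3 = 1 + 1/2*h_0 + 3/10*h_1 + 1/10*h_2 + 1/10*h_3

Substituting h_1 = 0 and rearranging gives the linear system (I - Q) h = 1:
  [9/10, -1/10, -3/10] . (h_0, h_2, h_3) = 1
  [-1/10, 3/5, -1/5] . (h_0, h_2, h_3) = 1
  [-1/2, -1/10, 9/10] . (h_0, h_2, h_3) = 1

Solving yields:
  h_0 = 210/89
  h_2 = 265/89
  h_3 = 245/89

Starting state is 0, so the expected hitting time is h_0 = 210/89.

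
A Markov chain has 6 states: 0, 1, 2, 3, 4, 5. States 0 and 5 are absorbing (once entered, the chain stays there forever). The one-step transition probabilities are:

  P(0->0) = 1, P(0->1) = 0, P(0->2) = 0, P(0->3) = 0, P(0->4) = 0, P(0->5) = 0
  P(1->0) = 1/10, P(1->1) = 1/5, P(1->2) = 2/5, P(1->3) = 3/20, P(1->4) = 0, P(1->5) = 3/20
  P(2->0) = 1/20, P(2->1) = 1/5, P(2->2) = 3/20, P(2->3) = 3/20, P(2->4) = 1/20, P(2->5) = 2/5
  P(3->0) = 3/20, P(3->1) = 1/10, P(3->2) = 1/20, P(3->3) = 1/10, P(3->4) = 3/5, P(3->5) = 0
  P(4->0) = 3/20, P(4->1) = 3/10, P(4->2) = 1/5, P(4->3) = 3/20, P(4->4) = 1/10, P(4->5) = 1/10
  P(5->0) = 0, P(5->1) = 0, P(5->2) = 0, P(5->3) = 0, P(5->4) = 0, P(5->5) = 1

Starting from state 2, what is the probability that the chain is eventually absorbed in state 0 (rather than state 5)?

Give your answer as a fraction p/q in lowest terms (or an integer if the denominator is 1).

Let a_i = P(absorbed in 0 | start in state i).
Boundary conditions: a_0 = 1, a_5 = 0.
For each transient state i, a_i = sum_j P(i->j) * a_j:
  a_1 = 1/10*a_0 + 1/5*a_1 + 2/5*a_2 + 3/20*a_3 + 0*a_4 + 3/20*a_5
  a_2 = 1/20*a_0 + 1/5*a_1 + 3/20*a_2 + 3/20*a_3 + 1/20*a_4 + 2/5*a_5
  a_3 = 3/20*a_0 + 1/10*a_1 + 1/20*a_2 + 1/10*a_3 + 3/5*a_4 + 0*a_5
  a_4 = 3/20*a_0 + 3/10*a_1 + 1/5*a_2 + 3/20*a_3 + 1/10*a_4 + 1/10*a_5

Substituting a_0 = 1 and a_5 = 0, rearrange to (I - Q) a = r where r[i] = P(i -> 0):
  [4/5, -2/5, -3/20, 0] . (a_1, a_2, a_3, a_4) = 1/10
  [-1/5, 17/20, -3/20, -1/20] . (a_1, a_2, a_3, a_4) = 1/20
  [-1/10, -1/20, 9/10, -3/5] . (a_1, a_2, a_3, a_4) = 3/20
  [-3/10, -1/5, -3/20, 9/10] . (a_1, a_2, a_3, a_4) = 3/20

Solving yields:
  a_1 = 6325/18318
  a_2 = 2318/9159
  a_3 = 13738/27477
  a_4 = 3859/9159

Starting state is 2, so the absorption probability is a_2 = 2318/9159.

Answer: 2318/9159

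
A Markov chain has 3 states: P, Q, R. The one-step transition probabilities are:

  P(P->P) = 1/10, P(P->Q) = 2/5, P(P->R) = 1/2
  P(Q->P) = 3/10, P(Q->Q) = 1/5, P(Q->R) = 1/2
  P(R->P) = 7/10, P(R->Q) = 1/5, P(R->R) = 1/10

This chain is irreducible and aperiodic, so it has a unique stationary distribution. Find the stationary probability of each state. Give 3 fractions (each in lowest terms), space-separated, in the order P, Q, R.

The stationary distribution satisfies pi = pi * P, i.e.:
  pi_P = 1/10*pi_P + 3/10*pi_Q + 7/10*pi_R
  pi_Q = 2/5*pi_P + 1/5*pi_Q + 1/5*pi_R
  pi_R = 1/2*pi_P + 1/2*pi_Q + 1/10*pi_R
with normalization: pi_P + pi_Q + pi_R = 1.

Using the first 2 balance equations plus normalization, the linear system A*pi = b is:
  [-9/10, 3/10, 7/10] . pi = 0
  [2/5, -4/5, 1/5] . pi = 0
  [1, 1, 1] . pi = 1

Solving yields:
  pi_P = 31/84
  pi_Q = 23/84
  pi_R = 5/14

Verification (pi * P):
  31/84*1/10 + 23/84*3/10 + 5/14*7/10 = 31/84 = pi_P  (ok)
  31/84*2/5 + 23/84*1/5 + 5/14*1/5 = 23/84 = pi_Q  (ok)
  31/84*1/2 + 23/84*1/2 + 5/14*1/10 = 5/14 = pi_R  (ok)

Answer: 31/84 23/84 5/14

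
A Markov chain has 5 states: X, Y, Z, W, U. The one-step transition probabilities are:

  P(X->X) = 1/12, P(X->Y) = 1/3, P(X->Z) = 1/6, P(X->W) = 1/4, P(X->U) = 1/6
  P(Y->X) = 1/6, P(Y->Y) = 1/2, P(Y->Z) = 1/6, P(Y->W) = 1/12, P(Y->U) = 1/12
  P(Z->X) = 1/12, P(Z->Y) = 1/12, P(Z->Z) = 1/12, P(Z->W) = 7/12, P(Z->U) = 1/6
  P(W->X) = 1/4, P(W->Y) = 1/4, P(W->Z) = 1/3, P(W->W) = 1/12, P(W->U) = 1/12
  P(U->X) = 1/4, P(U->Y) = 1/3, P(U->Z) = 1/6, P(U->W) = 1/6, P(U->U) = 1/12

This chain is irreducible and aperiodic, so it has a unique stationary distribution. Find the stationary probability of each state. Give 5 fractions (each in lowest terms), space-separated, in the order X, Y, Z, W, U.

The stationary distribution satisfies pi = pi * P, i.e.:
  pi_X = 1/12*pi_X + 1/6*pi_Y + 1/12*pi_Z + 1/4*pi_W + 1/4*pi_U
  pi_Y = 1/3*pi_X + 1/2*pi_Y + 1/12*pi_Z + 1/4*pi_W + 1/3*pi_U
  pi_Z = 1/6*pi_X + 1/6*pi_Y + 1/12*pi_Z + 1/3*pi_W + 1/6*pi_U
  pi_W = 1/4*pi_X + 1/12*pi_Y + 7/12*pi_Z + 1/12*pi_W + 1/6*pi_U
  pi_U = 1/6*pi_X + 1/12*pi_Y + 1/6*pi_Z + 1/12*pi_W + 1/12*pi_U
with normalization: pi_X + pi_Y + pi_Z + pi_W + pi_U = 1.

Using the first 4 balance equations plus normalization, the linear system A*pi = b is:
  [-11/12, 1/6, 1/12, 1/4, 1/4] . pi = 0
  [1/3, -1/2, 1/12, 1/4, 1/3] . pi = 0
  [1/6, 1/6, -11/12, 1/3, 1/6] . pi = 0
  [1/4, 1/12, 7/12, -11/12, 1/6] . pi = 0
  [1, 1, 1, 1, 1] . pi = 1

Solving yields:
  pi_X = 3623/22015
  pi_Y = 7103/22015
  pi_Z = 822/4403
  pi_W = 940/4403
  pi_U = 67/595

Verification (pi * P):
  3623/22015*1/12 + 7103/22015*1/6 + 822/4403*1/12 + 940/4403*1/4 + 67/595*1/4 = 3623/22015 = pi_X  (ok)
  3623/22015*1/3 + 7103/22015*1/2 + 822/4403*1/12 + 940/4403*1/4 + 67/595*1/3 = 7103/22015 = pi_Y  (ok)
  3623/22015*1/6 + 7103/22015*1/6 + 822/4403*1/12 + 940/4403*1/3 + 67/595*1/6 = 822/4403 = pi_Z  (ok)
  3623/22015*1/4 + 7103/22015*1/12 + 822/4403*7/12 + 940/4403*1/12 + 67/595*1/6 = 940/4403 = pi_W  (ok)
  3623/22015*1/6 + 7103/22015*1/12 + 822/4403*1/6 + 940/4403*1/12 + 67/595*1/12 = 67/595 = pi_U  (ok)

Answer: 3623/22015 7103/22015 822/4403 940/4403 67/595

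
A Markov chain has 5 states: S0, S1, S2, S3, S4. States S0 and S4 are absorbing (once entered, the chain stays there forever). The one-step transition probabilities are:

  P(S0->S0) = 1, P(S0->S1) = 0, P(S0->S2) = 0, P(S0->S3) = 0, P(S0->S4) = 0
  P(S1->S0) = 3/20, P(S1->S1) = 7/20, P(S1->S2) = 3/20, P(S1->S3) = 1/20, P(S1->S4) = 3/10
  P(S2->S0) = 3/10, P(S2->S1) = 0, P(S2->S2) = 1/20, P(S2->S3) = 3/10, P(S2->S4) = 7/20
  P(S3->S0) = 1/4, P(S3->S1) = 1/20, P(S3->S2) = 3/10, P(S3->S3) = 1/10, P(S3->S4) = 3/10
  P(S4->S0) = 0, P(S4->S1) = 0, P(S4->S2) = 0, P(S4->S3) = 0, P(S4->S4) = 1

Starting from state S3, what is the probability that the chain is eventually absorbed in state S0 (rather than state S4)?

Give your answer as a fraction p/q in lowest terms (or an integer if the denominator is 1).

Answer: 254/563

Derivation:
Let a_i = P(absorbed in S0 | start in state i).
Boundary conditions: a_S0 = 1, a_S4 = 0.
For each transient state i, a_i = sum_j P(i->j) * a_j:
  a_S1 = 3/20*a_S0 + 7/20*a_S1 + 3/20*a_S2 + 1/20*a_S3 + 3/10*a_S4
  a_S2 = 3/10*a_S0 + 0*a_S1 + 1/20*a_S2 + 3/10*a_S3 + 7/20*a_S4
  a_S3 = 1/4*a_S0 + 1/20*a_S1 + 3/10*a_S2 + 1/10*a_S3 + 3/10*a_S4

Substituting a_S0 = 1 and a_S4 = 0, rearrange to (I - Q) a = r where r[i] = P(i -> S0):
  [13/20, -3/20, -1/20] . (a_S1, a_S2, a_S3) = 3/20
  [0, 19/20, -3/10] . (a_S1, a_S2, a_S3) = 3/10
  [-1/20, -3/10, 9/10] . (a_S1, a_S2, a_S3) = 1/4

Solving yields:
  a_S1 = 209/563
  a_S2 = 258/563
  a_S3 = 254/563

Starting state is S3, so the absorption probability is a_S3 = 254/563.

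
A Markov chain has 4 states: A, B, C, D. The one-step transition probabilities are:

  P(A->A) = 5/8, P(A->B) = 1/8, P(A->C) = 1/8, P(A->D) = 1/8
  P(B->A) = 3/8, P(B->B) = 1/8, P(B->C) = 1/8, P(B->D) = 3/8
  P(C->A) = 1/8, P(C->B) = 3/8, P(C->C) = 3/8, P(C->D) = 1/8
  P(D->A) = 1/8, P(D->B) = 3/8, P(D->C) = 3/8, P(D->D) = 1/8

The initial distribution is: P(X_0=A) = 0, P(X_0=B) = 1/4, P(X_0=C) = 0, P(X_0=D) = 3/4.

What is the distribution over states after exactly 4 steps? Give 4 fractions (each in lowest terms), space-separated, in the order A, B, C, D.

Propagating the distribution step by step (d_{t+1} = d_t * P):
d_0 = (A=0, B=1/4, C=0, D=3/4)
  d_1[A] = 0*5/8 + 1/4*3/8 + 0*1/8 + 3/4*1/8 = 3/16
  d_1[B] = 0*1/8 + 1/4*1/8 + 0*3/8 + 3/4*3/8 = 5/16
  d_1[C] = 0*1/8 + 1/4*1/8 + 0*3/8 + 3/4*3/8 = 5/16
  d_1[D] = 0*1/8 + 1/4*3/8 + 0*1/8 + 3/4*1/8 = 3/16
d_1 = (A=3/16, B=5/16, C=5/16, D=3/16)
  d_2[A] = 3/16*5/8 + 5/16*3/8 + 5/16*1/8 + 3/16*1/8 = 19/64
  d_2[B] = 3/16*1/8 + 5/16*1/8 + 5/16*3/8 + 3/16*3/8 = 1/4
  d_2[C] = 3/16*1/8 + 5/16*1/8 + 5/16*3/8 + 3/16*3/8 = 1/4
  d_2[D] = 3/16*1/8 + 5/16*3/8 + 5/16*1/8 + 3/16*1/8 = 13/64
d_2 = (A=19/64, B=1/4, C=1/4, D=13/64)
  d_3[A] = 19/64*5/8 + 1/4*3/8 + 1/4*1/8 + 13/64*1/8 = 43/128
  d_3[B] = 19/64*1/8 + 1/4*1/8 + 1/4*3/8 + 13/64*3/8 = 61/256
  d_3[C] = 19/64*1/8 + 1/4*1/8 + 1/4*3/8 + 13/64*3/8 = 61/256
  d_3[D] = 19/64*1/8 + 1/4*3/8 + 1/4*1/8 + 13/64*1/8 = 3/16
d_3 = (A=43/128, B=61/256, C=61/256, D=3/16)
  d_4[A] = 43/128*5/8 + 61/256*3/8 + 61/256*1/8 + 3/16*1/8 = 361/1024
  d_4[B] = 43/128*1/8 + 61/256*1/8 + 61/256*3/8 + 3/16*3/8 = 237/1024
  d_4[C] = 43/128*1/8 + 61/256*1/8 + 61/256*3/8 + 3/16*3/8 = 237/1024
  d_4[D] = 43/128*1/8 + 61/256*3/8 + 61/256*1/8 + 3/16*1/8 = 189/1024
d_4 = (A=361/1024, B=237/1024, C=237/1024, D=189/1024)

Answer: 361/1024 237/1024 237/1024 189/1024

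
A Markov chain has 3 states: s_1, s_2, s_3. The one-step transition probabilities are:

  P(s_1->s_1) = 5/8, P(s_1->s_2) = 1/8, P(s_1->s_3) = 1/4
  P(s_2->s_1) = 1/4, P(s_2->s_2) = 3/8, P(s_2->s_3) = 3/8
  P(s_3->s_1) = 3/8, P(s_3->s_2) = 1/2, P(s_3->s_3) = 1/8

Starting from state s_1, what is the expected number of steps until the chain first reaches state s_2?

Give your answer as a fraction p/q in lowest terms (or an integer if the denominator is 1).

Let h_i = expected steps to first reach s_2 from state i.
Boundary: h_s_2 = 0.
First-step equations for the other states:
  h_s_1 = 1 + 5/8*h_s_1 + 1/8*h_s_2 + 1/4*h_s_3
  h_s_3 = 1 + 3/8*h_s_1 + 1/2*h_s_2 + 1/8*h_s_3

Substituting h_s_2 = 0 and rearranging gives the linear system (I - Q) h = 1:
  [3/8, -1/4] . (h_s_1, h_s_3) = 1
  [-3/8, 7/8] . (h_s_1, h_s_3) = 1

Solving yields:
  h_s_1 = 24/5
  h_s_3 = 16/5

Starting state is s_1, so the expected hitting time is h_s_1 = 24/5.

Answer: 24/5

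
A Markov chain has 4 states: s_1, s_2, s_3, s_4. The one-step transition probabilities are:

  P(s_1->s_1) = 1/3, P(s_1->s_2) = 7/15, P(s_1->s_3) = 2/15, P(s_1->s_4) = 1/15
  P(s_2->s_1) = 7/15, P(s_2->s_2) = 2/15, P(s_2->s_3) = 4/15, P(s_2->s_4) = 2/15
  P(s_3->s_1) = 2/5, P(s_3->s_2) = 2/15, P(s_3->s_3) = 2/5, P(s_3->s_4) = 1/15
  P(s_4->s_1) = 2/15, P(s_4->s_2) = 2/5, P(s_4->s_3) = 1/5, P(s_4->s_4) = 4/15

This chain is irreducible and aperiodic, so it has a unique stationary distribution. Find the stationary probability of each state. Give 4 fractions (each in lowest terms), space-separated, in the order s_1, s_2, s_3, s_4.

The stationary distribution satisfies pi = pi * P, i.e.:
  pi_s_1 = 1/3*pi_s_1 + 7/15*pi_s_2 + 2/5*pi_s_3 + 2/15*pi_s_4
  pi_s_2 = 7/15*pi_s_1 + 2/15*pi_s_2 + 2/15*pi_s_3 + 2/5*pi_s_4
  pi_s_3 = 2/15*pi_s_1 + 4/15*pi_s_2 + 2/5*pi_s_3 + 1/5*pi_s_4
  pi_s_4 = 1/15*pi_s_1 + 2/15*pi_s_2 + 1/15*pi_s_3 + 4/15*pi_s_4
with normalization: pi_s_1 + pi_s_2 + pi_s_3 + pi_s_4 = 1.

Using the first 3 balance equations plus normalization, the linear system A*pi = b is:
  [-2/3, 7/15, 2/5, 2/15] . pi = 0
  [7/15, -13/15, 2/15, 2/5] . pi = 0
  [2/15, 4/15, -3/5, 1/5] . pi = 0
  [1, 1, 1, 1] . pi = 1

Solving yields:
  pi_s_1 = 127/347
  pi_s_2 = 197/694
  pi_s_3 = 675/2776
  pi_s_4 = 297/2776

Verification (pi * P):
  127/347*1/3 + 197/694*7/15 + 675/2776*2/5 + 297/2776*2/15 = 127/347 = pi_s_1  (ok)
  127/347*7/15 + 197/694*2/15 + 675/2776*2/15 + 297/2776*2/5 = 197/694 = pi_s_2  (ok)
  127/347*2/15 + 197/694*4/15 + 675/2776*2/5 + 297/2776*1/5 = 675/2776 = pi_s_3  (ok)
  127/347*1/15 + 197/694*2/15 + 675/2776*1/15 + 297/2776*4/15 = 297/2776 = pi_s_4  (ok)

Answer: 127/347 197/694 675/2776 297/2776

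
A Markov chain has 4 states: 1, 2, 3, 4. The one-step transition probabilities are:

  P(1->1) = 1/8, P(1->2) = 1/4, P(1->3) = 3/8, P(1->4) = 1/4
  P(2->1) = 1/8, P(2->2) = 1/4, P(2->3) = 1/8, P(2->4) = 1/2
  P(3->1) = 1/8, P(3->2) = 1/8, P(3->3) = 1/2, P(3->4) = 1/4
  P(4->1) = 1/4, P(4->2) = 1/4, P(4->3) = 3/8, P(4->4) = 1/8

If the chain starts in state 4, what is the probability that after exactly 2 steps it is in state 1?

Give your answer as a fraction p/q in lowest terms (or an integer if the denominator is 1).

Answer: 9/64

Derivation:
Computing P^2 by repeated multiplication:
P^1 =
  1: [1/8, 1/4, 3/8, 1/4]
  2: [1/8, 1/4, 1/8, 1/2]
  3: [1/8, 1/8, 1/2, 1/4]
  4: [1/4, 1/4, 3/8, 1/8]
P^2 =
  1: [5/32, 13/64, 23/64, 9/32]
  2: [3/16, 15/64, 21/64, 1/4]
  3: [5/32, 3/16, 13/32, 1/4]
  4: [9/64, 13/64, 23/64, 19/64]

(P^2)[4 -> 1] = 9/64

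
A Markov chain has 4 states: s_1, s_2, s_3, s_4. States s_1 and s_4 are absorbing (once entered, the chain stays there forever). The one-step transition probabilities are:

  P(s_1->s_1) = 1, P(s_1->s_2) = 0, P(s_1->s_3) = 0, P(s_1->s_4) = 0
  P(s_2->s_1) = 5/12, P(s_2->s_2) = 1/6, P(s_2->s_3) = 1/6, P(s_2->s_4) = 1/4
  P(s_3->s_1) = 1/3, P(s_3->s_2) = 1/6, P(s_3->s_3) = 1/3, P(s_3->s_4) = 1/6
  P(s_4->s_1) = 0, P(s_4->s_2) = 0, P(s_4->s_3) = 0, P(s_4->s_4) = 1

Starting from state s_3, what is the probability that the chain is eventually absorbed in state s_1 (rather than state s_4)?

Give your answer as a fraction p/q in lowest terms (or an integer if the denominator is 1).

Let a_i = P(absorbed in s_1 | start in state i).
Boundary conditions: a_s_1 = 1, a_s_4 = 0.
For each transient state i, a_i = sum_j P(i->j) * a_j:
  a_s_2 = 5/12*a_s_1 + 1/6*a_s_2 + 1/6*a_s_3 + 1/4*a_s_4
  a_s_3 = 1/3*a_s_1 + 1/6*a_s_2 + 1/3*a_s_3 + 1/6*a_s_4

Substituting a_s_1 = 1 and a_s_4 = 0, rearrange to (I - Q) a = r where r[i] = P(i -> s_1):
  [5/6, -1/6] . (a_s_2, a_s_3) = 5/12
  [-1/6, 2/3] . (a_s_2, a_s_3) = 1/3

Solving yields:
  a_s_2 = 12/19
  a_s_3 = 25/38

Starting state is s_3, so the absorption probability is a_s_3 = 25/38.

Answer: 25/38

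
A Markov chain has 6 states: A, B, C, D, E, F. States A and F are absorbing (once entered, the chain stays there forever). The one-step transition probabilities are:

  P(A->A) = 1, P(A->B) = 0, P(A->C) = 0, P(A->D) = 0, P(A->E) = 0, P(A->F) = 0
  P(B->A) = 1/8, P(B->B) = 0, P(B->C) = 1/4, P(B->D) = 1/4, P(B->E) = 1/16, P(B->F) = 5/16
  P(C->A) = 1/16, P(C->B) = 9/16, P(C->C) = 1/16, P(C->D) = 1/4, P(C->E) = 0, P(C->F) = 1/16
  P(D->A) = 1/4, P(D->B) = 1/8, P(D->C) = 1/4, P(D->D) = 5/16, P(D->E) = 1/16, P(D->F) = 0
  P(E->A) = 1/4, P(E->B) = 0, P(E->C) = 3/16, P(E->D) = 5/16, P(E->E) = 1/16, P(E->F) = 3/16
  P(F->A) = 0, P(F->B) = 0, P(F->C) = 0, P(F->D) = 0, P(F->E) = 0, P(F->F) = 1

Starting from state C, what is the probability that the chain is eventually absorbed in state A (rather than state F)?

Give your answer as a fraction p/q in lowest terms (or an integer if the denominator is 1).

Let a_i = P(absorbed in A | start in state i).
Boundary conditions: a_A = 1, a_F = 0.
For each transient state i, a_i = sum_j P(i->j) * a_j:
  a_B = 1/8*a_A + 0*a_B + 1/4*a_C + 1/4*a_D + 1/16*a_E + 5/16*a_F
  a_C = 1/16*a_A + 9/16*a_B + 1/16*a_C + 1/4*a_D + 0*a_E + 1/16*a_F
  a_D = 1/4*a_A + 1/8*a_B + 1/4*a_C + 5/16*a_D + 1/16*a_E + 0*a_F
  a_E = 1/4*a_A + 0*a_B + 3/16*a_C + 5/16*a_D + 1/16*a_E + 3/16*a_F

Substituting a_A = 1 and a_F = 0, rearrange to (I - Q) a = r where r[i] = P(i -> A):
  [1, -1/4, -1/4, -1/16] . (a_B, a_C, a_D, a_E) = 1/8
  [-9/16, 15/16, -1/4, 0] . (a_B, a_C, a_D, a_E) = 1/16
  [-1/8, -1/4, 11/16, -1/16] . (a_B, a_C, a_D, a_E) = 1/4
  [0, -3/16, -5/16, 15/16] . (a_B, a_C, a_D, a_E) = 1/4

Solving yields:
  a_B = 3683/7803
  a_C = 4186/7803
  a_D = 1820/2601
  a_E = 4738/7803

Starting state is C, so the absorption probability is a_C = 4186/7803.

Answer: 4186/7803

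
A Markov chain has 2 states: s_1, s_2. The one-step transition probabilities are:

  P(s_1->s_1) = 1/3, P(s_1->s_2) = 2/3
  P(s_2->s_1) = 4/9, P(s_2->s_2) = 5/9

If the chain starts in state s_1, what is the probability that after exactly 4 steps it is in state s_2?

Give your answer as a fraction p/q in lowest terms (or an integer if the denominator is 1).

Answer: 1312/2187

Derivation:
Computing P^4 by repeated multiplication:
P^1 =
  s_1: [1/3, 2/3]
  s_2: [4/9, 5/9]
P^2 =
  s_1: [11/27, 16/27]
  s_2: [32/81, 49/81]
P^3 =
  s_1: [97/243, 146/243]
  s_2: [292/729, 437/729]
P^4 =
  s_1: [875/2187, 1312/2187]
  s_2: [2624/6561, 3937/6561]

(P^4)[s_1 -> s_2] = 1312/2187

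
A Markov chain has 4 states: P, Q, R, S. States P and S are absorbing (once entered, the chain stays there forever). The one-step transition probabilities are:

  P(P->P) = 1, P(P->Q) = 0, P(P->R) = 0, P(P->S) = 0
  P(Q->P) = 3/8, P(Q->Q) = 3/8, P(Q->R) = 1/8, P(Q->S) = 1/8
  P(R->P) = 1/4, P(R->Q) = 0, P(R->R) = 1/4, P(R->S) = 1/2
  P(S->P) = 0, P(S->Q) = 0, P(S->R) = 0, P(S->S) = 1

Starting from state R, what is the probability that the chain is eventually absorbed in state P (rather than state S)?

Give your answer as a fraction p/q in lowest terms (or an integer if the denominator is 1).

Let a_i = P(absorbed in P | start in state i).
Boundary conditions: a_P = 1, a_S = 0.
For each transient state i, a_i = sum_j P(i->j) * a_j:
  a_Q = 3/8*a_P + 3/8*a_Q + 1/8*a_R + 1/8*a_S
  a_R = 1/4*a_P + 0*a_Q + 1/4*a_R + 1/2*a_S

Substituting a_P = 1 and a_S = 0, rearrange to (I - Q) a = r where r[i] = P(i -> P):
  [5/8, -1/8] . (a_Q, a_R) = 3/8
  [0, 3/4] . (a_Q, a_R) = 1/4

Solving yields:
  a_Q = 2/3
  a_R = 1/3

Starting state is R, so the absorption probability is a_R = 1/3.

Answer: 1/3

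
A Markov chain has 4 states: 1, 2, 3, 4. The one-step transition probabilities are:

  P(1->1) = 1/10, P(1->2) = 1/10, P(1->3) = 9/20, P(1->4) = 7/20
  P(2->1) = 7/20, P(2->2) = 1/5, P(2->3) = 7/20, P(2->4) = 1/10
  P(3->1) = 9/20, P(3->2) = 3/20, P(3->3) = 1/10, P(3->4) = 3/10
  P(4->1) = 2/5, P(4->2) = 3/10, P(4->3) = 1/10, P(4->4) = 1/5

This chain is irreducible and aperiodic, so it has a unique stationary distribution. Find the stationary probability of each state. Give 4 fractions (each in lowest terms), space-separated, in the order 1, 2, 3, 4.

The stationary distribution satisfies pi = pi * P, i.e.:
  pi_1 = 1/10*pi_1 + 7/20*pi_2 + 9/20*pi_3 + 2/5*pi_4
  pi_2 = 1/10*pi_1 + 1/5*pi_2 + 3/20*pi_3 + 3/10*pi_4
  pi_3 = 9/20*pi_1 + 7/20*pi_2 + 1/10*pi_3 + 1/10*pi_4
  pi_4 = 7/20*pi_1 + 1/10*pi_2 + 3/10*pi_3 + 1/5*pi_4
with normalization: pi_1 + pi_2 + pi_3 + pi_4 = 1.

Using the first 3 balance equations plus normalization, the linear system A*pi = b is:
  [-9/10, 7/20, 9/20, 2/5] . pi = 0
  [1/10, -4/5, 3/20, 3/10] . pi = 0
  [9/20, 7/20, -9/10, 1/10] . pi = 0
  [1, 1, 1, 1] . pi = 1

Solving yields:
  pi_1 = 240/773
  pi_2 = 702/3865
  pi_3 = 982/3865
  pi_4 = 981/3865

Verification (pi * P):
  240/773*1/10 + 702/3865*7/20 + 982/3865*9/20 + 981/3865*2/5 = 240/773 = pi_1  (ok)
  240/773*1/10 + 702/3865*1/5 + 982/3865*3/20 + 981/3865*3/10 = 702/3865 = pi_2  (ok)
  240/773*9/20 + 702/3865*7/20 + 982/3865*1/10 + 981/3865*1/10 = 982/3865 = pi_3  (ok)
  240/773*7/20 + 702/3865*1/10 + 982/3865*3/10 + 981/3865*1/5 = 981/3865 = pi_4  (ok)

Answer: 240/773 702/3865 982/3865 981/3865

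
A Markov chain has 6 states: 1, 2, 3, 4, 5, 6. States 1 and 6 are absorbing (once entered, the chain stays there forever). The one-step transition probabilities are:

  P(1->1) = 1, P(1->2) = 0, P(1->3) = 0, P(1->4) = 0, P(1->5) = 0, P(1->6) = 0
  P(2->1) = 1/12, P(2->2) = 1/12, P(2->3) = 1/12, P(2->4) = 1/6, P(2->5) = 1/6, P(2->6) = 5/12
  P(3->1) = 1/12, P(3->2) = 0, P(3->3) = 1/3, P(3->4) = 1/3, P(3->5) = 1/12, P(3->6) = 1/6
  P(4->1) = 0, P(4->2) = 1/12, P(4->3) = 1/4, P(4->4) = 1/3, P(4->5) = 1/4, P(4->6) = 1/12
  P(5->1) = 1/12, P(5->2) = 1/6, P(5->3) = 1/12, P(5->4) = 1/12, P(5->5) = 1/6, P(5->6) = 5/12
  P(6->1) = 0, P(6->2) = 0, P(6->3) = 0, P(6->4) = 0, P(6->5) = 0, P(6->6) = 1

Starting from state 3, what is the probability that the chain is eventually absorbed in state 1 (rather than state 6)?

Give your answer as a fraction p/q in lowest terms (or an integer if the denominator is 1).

Answer: 4/17

Derivation:
Let a_i = P(absorbed in 1 | start in state i).
Boundary conditions: a_1 = 1, a_6 = 0.
For each transient state i, a_i = sum_j P(i->j) * a_j:
  a_2 = 1/12*a_1 + 1/12*a_2 + 1/12*a_3 + 1/6*a_4 + 1/6*a_5 + 5/12*a_6
  a_3 = 1/12*a_1 + 0*a_2 + 1/3*a_3 + 1/3*a_4 + 1/12*a_5 + 1/6*a_6
  a_4 = 0*a_1 + 1/12*a_2 + 1/4*a_3 + 1/3*a_4 + 1/4*a_5 + 1/12*a_6
  a_5 = 1/12*a_1 + 1/6*a_2 + 1/12*a_3 + 1/12*a_4 + 1/6*a_5 + 5/12*a_6

Substituting a_1 = 1 and a_6 = 0, rearrange to (I - Q) a = r where r[i] = P(i -> 1):
  [11/12, -1/12, -1/6, -1/6] . (a_2, a_3, a_4, a_5) = 1/12
  [0, 2/3, -1/3, -1/12] . (a_2, a_3, a_4, a_5) = 1/12
  [-1/12, -1/4, 2/3, -1/4] . (a_2, a_3, a_4, a_5) = 0
  [-1/6, -1/12, -1/12, 5/6] . (a_2, a_3, a_4, a_5) = 1/12

Solving yields:
  a_2 = 3/17
  a_3 = 4/17
  a_4 = 3/17
  a_5 = 3/17

Starting state is 3, so the absorption probability is a_3 = 4/17.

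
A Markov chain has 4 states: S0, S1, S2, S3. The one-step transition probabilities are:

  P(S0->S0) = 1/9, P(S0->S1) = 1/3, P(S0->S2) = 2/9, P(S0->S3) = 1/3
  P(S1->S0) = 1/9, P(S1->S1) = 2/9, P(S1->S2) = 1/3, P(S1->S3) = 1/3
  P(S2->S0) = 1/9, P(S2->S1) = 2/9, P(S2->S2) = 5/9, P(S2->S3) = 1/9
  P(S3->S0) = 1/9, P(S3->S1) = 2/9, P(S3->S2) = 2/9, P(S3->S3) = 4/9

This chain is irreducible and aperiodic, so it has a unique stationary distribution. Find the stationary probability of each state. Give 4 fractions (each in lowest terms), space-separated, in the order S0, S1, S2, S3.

Answer: 1/9 19/81 181/486 137/486

Derivation:
The stationary distribution satisfies pi = pi * P, i.e.:
  pi_S0 = 1/9*pi_S0 + 1/9*pi_S1 + 1/9*pi_S2 + 1/9*pi_S3
  pi_S1 = 1/3*pi_S0 + 2/9*pi_S1 + 2/9*pi_S2 + 2/9*pi_S3
  pi_S2 = 2/9*pi_S0 + 1/3*pi_S1 + 5/9*pi_S2 + 2/9*pi_S3
  pi_S3 = 1/3*pi_S0 + 1/3*pi_S1 + 1/9*pi_S2 + 4/9*pi_S3
with normalization: pi_S0 + pi_S1 + pi_S2 + pi_S3 = 1.

Using the first 3 balance equations plus normalization, the linear system A*pi = b is:
  [-8/9, 1/9, 1/9, 1/9] . pi = 0
  [1/3, -7/9, 2/9, 2/9] . pi = 0
  [2/9, 1/3, -4/9, 2/9] . pi = 0
  [1, 1, 1, 1] . pi = 1

Solving yields:
  pi_S0 = 1/9
  pi_S1 = 19/81
  pi_S2 = 181/486
  pi_S3 = 137/486

Verification (pi * P):
  1/9*1/9 + 19/81*1/9 + 181/486*1/9 + 137/486*1/9 = 1/9 = pi_S0  (ok)
  1/9*1/3 + 19/81*2/9 + 181/486*2/9 + 137/486*2/9 = 19/81 = pi_S1  (ok)
  1/9*2/9 + 19/81*1/3 + 181/486*5/9 + 137/486*2/9 = 181/486 = pi_S2  (ok)
  1/9*1/3 + 19/81*1/3 + 181/486*1/9 + 137/486*4/9 = 137/486 = pi_S3  (ok)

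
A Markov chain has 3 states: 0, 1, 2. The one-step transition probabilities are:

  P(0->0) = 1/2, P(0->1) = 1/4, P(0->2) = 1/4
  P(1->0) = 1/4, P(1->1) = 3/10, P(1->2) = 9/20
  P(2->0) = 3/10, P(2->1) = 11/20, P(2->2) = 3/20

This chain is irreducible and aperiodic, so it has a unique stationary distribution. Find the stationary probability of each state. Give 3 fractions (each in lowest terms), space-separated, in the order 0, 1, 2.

The stationary distribution satisfies pi = pi * P, i.e.:
  pi_0 = 1/2*pi_0 + 1/4*pi_1 + 3/10*pi_2
  pi_1 = 1/4*pi_0 + 3/10*pi_1 + 11/20*pi_2
  pi_2 = 1/4*pi_0 + 9/20*pi_1 + 3/20*pi_2
with normalization: pi_0 + pi_1 + pi_2 = 1.

Using the first 2 balance equations plus normalization, the linear system A*pi = b is:
  [-1/2, 1/4, 3/10] . pi = 0
  [1/4, -7/10, 11/20] . pi = 0
  [1, 1, 1] . pi = 1

Solving yields:
  pi_0 = 139/394
  pi_1 = 70/197
  pi_2 = 115/394

Verification (pi * P):
  139/394*1/2 + 70/197*1/4 + 115/394*3/10 = 139/394 = pi_0  (ok)
  139/394*1/4 + 70/197*3/10 + 115/394*11/20 = 70/197 = pi_1  (ok)
  139/394*1/4 + 70/197*9/20 + 115/394*3/20 = 115/394 = pi_2  (ok)

Answer: 139/394 70/197 115/394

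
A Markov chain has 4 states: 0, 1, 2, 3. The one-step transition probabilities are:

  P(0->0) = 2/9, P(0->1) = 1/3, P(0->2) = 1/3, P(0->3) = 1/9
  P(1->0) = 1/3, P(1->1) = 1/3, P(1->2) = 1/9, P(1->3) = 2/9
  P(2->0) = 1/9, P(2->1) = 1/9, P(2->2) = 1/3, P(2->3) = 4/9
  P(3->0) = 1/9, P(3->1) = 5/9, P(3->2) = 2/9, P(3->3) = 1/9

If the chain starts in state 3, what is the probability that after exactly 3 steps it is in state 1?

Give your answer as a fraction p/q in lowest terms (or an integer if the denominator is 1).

Computing P^3 by repeated multiplication:
P^1 =
  0: [2/9, 1/3, 1/3, 1/9]
  1: [1/3, 1/3, 1/9, 2/9]
  2: [1/9, 1/9, 1/3, 4/9]
  3: [1/9, 5/9, 2/9, 1/9]
P^2 =
  0: [17/81, 23/81, 20/81, 7/27]
  1: [2/9, 29/81, 19/81, 5/27]
  2: [4/27, 29/81, 7/27, 19/81]
  3: [20/81, 25/81, 16/81, 20/81]
P^3 =
  0: [16/81, 245/729, 176/729, 164/729]
  1: [157/729, 235/729, 170/729, 167/729]
  2: [151/729, 239/729, 166/729, 173/729]
  3: [151/729, 251/729, 173/729, 154/729]

(P^3)[3 -> 1] = 251/729

Answer: 251/729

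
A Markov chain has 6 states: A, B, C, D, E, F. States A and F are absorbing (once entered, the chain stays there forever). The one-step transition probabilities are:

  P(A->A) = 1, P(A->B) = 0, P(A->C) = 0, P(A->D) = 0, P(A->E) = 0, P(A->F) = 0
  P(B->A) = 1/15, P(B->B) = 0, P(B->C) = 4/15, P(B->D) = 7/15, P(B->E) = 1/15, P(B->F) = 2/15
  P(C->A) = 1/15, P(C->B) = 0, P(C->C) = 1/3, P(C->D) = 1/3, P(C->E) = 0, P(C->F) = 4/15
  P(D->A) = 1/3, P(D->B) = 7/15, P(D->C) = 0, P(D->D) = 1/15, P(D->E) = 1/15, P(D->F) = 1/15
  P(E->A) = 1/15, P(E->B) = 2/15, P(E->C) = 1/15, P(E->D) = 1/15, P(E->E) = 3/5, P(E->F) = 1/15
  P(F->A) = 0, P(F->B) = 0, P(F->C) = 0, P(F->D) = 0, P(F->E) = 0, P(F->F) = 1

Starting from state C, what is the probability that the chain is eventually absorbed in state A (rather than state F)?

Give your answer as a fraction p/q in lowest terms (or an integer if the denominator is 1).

Let a_i = P(absorbed in A | start in state i).
Boundary conditions: a_A = 1, a_F = 0.
For each transient state i, a_i = sum_j P(i->j) * a_j:
  a_B = 1/15*a_A + 0*a_B + 4/15*a_C + 7/15*a_D + 1/15*a_E + 2/15*a_F
  a_C = 1/15*a_A + 0*a_B + 1/3*a_C + 1/3*a_D + 0*a_E + 4/15*a_F
  a_D = 1/3*a_A + 7/15*a_B + 0*a_C + 1/15*a_D + 1/15*a_E + 1/15*a_F
  a_E = 1/15*a_A + 2/15*a_B + 1/15*a_C + 1/15*a_D + 3/5*a_E + 1/15*a_F

Substituting a_A = 1 and a_F = 0, rearrange to (I - Q) a = r where r[i] = P(i -> A):
  [1, -4/15, -7/15, -1/15] . (a_B, a_C, a_D, a_E) = 1/15
  [0, 2/3, -1/3, 0] . (a_B, a_C, a_D, a_E) = 1/15
  [-7/15, 0, 14/15, -1/15] . (a_B, a_C, a_D, a_E) = 1/3
  [-2/15, -1/15, -1/15, 2/5] . (a_B, a_C, a_D, a_E) = 1/15

Solving yields:
  a_B = 4183/8030
  a_C = 156/365
  a_D = 239/365
  a_E = 4181/8030

Starting state is C, so the absorption probability is a_C = 156/365.

Answer: 156/365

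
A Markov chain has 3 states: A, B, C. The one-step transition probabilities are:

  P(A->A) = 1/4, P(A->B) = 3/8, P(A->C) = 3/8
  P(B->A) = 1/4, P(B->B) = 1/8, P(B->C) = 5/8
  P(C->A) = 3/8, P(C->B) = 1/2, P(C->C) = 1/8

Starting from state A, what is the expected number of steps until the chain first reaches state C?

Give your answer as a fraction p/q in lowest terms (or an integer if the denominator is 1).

Answer: 20/9

Derivation:
Let h_i = expected steps to first reach C from state i.
Boundary: h_C = 0.
First-step equations for the other states:
  h_A = 1 + 1/4*h_A + 3/8*h_B + 3/8*h_C
  h_B = 1 + 1/4*h_A + 1/8*h_B + 5/8*h_C

Substituting h_C = 0 and rearranging gives the linear system (I - Q) h = 1:
  [3/4, -3/8] . (h_A, h_B) = 1
  [-1/4, 7/8] . (h_A, h_B) = 1

Solving yields:
  h_A = 20/9
  h_B = 16/9

Starting state is A, so the expected hitting time is h_A = 20/9.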